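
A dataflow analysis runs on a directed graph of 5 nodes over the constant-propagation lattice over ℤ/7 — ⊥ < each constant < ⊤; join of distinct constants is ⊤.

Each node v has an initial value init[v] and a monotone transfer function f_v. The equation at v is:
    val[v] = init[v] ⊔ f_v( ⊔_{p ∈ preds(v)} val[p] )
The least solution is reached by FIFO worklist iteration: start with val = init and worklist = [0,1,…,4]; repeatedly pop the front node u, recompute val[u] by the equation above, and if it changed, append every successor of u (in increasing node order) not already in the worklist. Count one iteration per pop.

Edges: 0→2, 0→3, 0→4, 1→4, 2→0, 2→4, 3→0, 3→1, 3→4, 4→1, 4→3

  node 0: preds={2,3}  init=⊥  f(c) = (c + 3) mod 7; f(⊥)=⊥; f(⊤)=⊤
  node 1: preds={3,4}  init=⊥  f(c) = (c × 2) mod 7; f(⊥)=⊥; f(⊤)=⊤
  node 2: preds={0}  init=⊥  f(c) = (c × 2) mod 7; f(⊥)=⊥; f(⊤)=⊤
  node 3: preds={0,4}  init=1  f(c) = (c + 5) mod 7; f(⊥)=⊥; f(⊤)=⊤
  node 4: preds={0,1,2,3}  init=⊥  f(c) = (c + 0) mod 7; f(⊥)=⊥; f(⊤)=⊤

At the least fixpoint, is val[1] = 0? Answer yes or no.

no

Worklist (11 pops):
  #1 pop 0: in=1 → 4 (was ⊥); enqueue []
  #2 pop 1: in=1 → 2 (was ⊥); enqueue []
  #3 pop 2: in=4 → 1 (was ⊥); enqueue [0]
  #4 pop 3: in=4 → ⊤ (was 1); enqueue [1]
  #5 pop 4: in=⊤ → ⊤ (was ⊥); enqueue [3]
  #6 pop 0: in=⊤ → ⊤ (was 4); enqueue [2,4]
  #7 pop 1: in=⊤ → ⊤ (was 2); enqueue []
  #8 pop 3: in=⊤ → ⊤ (no change)
  #9 pop 2: in=⊤ → ⊤ (was 1); enqueue [0]
  #10 pop 4: in=⊤ → ⊤ (no change)
  #11 pop 0: in=⊤ → ⊤ (no change)

Fixpoint:
  val[0] = ⊤
  val[1] = ⊤
  val[2] = ⊤
  val[3] = ⊤
  val[4] = ⊤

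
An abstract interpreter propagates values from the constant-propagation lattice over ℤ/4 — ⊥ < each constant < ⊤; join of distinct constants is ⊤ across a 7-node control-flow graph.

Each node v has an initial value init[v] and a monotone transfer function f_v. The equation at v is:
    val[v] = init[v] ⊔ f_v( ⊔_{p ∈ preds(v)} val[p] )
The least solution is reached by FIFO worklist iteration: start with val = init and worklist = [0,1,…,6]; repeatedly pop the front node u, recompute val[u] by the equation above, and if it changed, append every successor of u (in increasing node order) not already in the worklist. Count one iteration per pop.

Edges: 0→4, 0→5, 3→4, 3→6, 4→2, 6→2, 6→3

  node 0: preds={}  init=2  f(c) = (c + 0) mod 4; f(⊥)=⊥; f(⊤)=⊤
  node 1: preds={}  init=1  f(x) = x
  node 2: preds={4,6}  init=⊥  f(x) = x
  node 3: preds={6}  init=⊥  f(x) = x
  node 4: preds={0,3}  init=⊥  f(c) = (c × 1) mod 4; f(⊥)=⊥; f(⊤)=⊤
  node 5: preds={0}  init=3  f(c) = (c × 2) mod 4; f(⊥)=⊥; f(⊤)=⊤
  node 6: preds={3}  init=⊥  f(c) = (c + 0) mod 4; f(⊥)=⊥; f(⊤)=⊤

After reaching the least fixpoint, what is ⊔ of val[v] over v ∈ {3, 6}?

⊥

Iteration log — 8 steps:
  step 1. node 0  ⊔preds=⊥  new=2  stable
  step 2. node 1  ⊔preds=⊥  new=1  stable
  step 3. node 2  ⊔preds=⊥  new=⊥  stable
  step 4. node 3  ⊔preds=⊥  new=⊥  stable
  step 5. node 4  ⊔preds=2  new=2  old=⊥  +wl: 2
  step 6. node 5  ⊔preds=2  new=⊤  old=3  +wl: 
  step 7. node 6  ⊔preds=⊥  new=⊥  stable
  step 8. node 2  ⊔preds=2  new=2  old=⊥  +wl: 

Least fixpoint reached:
  node 0: 2
  node 1: 1
  node 2: 2
  node 3: ⊥
  node 4: 2
  node 5: ⊤
  node 6: ⊥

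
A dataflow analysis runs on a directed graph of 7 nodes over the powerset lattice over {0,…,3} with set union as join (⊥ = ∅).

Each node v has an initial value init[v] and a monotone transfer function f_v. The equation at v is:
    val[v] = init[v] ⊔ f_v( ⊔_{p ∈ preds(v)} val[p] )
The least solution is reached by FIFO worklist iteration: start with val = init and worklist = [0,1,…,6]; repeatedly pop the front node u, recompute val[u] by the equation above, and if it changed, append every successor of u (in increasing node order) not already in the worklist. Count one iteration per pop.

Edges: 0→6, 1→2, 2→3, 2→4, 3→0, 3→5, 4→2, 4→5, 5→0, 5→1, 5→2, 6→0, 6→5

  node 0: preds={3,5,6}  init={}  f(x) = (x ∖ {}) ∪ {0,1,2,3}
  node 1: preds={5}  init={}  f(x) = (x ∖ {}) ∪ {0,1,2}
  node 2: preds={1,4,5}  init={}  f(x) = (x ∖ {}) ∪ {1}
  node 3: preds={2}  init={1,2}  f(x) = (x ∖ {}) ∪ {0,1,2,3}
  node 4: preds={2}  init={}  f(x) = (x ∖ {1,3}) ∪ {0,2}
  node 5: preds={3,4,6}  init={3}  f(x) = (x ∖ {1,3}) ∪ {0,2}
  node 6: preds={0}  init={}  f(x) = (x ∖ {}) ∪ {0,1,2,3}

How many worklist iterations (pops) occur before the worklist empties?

11

Trace (11 dequeues):
  [1] u=0 | in {1,2,3} | out {0,1,2,3} | prev {} | push {}
  [2] u=1 | in {3} | out {0,1,2,3} | prev {} | push {}
  [3] u=2 | in {0,1,2,3} | out {0,1,2,3} | prev {} | push {}
  [4] u=3 | in {0,1,2,3} | out {0,1,2,3} | prev {1,2} | push {0}
  [5] u=4 | in {0,1,2,3} | out {0,2} | prev {} | push {2}
  [6] u=5 | in {0,1,2,3} | out {0,2,3} | prev {3} | push {1}
  [7] u=6 | in {0,1,2,3} | out {0,1,2,3} | prev {} | push {5}
  [8] u=0 | in {0,1,2,3} | out {0,1,2,3} | ==
  [9] u=2 | in {0,1,2,3} | out {0,1,2,3} | ==
  [10] u=1 | in {0,2,3} | out {0,1,2,3} | ==
  [11] u=5 | in {0,1,2,3} | out {0,2,3} | ==

Converged values:
  [0] {0,1,2,3}
  [1] {0,1,2,3}
  [2] {0,1,2,3}
  [3] {0,1,2,3}
  [4] {0,2}
  [5] {0,2,3}
  [6] {0,1,2,3}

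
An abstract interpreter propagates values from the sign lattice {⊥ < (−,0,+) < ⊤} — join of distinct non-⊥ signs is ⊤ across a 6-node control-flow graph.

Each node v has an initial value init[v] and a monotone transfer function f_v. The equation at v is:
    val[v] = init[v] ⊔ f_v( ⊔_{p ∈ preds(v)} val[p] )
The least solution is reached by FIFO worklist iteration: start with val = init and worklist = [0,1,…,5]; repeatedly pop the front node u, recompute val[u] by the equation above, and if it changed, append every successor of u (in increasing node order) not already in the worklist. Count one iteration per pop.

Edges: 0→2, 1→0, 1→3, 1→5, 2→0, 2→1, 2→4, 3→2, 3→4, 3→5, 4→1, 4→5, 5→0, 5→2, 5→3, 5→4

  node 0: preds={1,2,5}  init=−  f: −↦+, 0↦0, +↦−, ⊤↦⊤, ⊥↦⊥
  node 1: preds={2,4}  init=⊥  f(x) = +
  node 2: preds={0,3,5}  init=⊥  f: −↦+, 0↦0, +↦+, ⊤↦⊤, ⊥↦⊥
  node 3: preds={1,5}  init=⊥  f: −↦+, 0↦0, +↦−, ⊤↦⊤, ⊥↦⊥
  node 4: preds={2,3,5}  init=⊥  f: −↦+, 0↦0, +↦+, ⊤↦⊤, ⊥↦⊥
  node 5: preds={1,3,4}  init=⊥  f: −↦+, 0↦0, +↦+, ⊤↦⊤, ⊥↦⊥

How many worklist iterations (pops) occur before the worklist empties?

15

Iteration log — 15 steps:
  step 1. node 0  ⊔preds=⊥  new=−  stable
  step 2. node 1  ⊔preds=⊥  new=+  old=⊥  +wl: 0
  step 3. node 2  ⊔preds=−  new=+  old=⊥  +wl: 1
  step 4. node 3  ⊔preds=+  new=−  old=⊥  +wl: 2
  step 5. node 4  ⊔preds=⊤  new=⊤  old=⊥  +wl: 
  step 6. node 5  ⊔preds=⊤  new=⊤  old=⊥  +wl: 3,4
  step 7. node 0  ⊔preds=⊤  new=⊤  old=−  +wl: 
  step 8. node 1  ⊔preds=⊤  new=+  stable
  step 9. node 2  ⊔preds=⊤  new=⊤  old=+  +wl: 0,1
  step 10. node 3  ⊔preds=⊤  new=⊤  old=−  +wl: 2,5
  step 11. node 4  ⊔preds=⊤  new=⊤  stable
  step 12. node 0  ⊔preds=⊤  new=⊤  stable
  step 13. node 1  ⊔preds=⊤  new=+  stable
  step 14. node 2  ⊔preds=⊤  new=⊤  stable
  step 15. node 5  ⊔preds=⊤  new=⊤  stable

Least fixpoint reached:
  node 0: ⊤
  node 1: +
  node 2: ⊤
  node 3: ⊤
  node 4: ⊤
  node 5: ⊤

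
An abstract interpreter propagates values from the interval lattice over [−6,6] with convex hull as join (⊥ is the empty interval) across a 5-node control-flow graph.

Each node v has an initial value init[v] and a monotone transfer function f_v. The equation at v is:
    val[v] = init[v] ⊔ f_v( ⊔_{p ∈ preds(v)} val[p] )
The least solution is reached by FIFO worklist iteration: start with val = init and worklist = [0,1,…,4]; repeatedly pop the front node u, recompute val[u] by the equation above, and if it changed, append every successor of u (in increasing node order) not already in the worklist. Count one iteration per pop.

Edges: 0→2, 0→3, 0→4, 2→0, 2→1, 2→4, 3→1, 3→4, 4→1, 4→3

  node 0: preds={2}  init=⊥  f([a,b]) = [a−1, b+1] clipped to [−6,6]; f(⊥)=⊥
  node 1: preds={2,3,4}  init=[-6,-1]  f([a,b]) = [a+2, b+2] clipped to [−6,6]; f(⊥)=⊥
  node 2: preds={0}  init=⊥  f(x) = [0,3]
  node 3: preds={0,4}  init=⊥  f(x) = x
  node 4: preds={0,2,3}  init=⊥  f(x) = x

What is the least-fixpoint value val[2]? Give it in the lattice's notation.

[0,3]

Worklist (12 pops):
  #1 pop 0: in=⊥ → ⊥ (no change)
  #2 pop 1: in=⊥ → [-6,-1] (no change)
  #3 pop 2: in=⊥ → [0,3] (was ⊥); enqueue [0,1]
  #4 pop 3: in=⊥ → ⊥ (no change)
  #5 pop 4: in=[0,3] → [0,3] (was ⊥); enqueue [3]
  #6 pop 0: in=[0,3] → [-1,4] (was ⊥); enqueue [2,4]
  #7 pop 1: in=[0,3] → [-6,5] (was [-6,-1]); enqueue []
  #8 pop 3: in=[-1,4] → [-1,4] (was ⊥); enqueue [1]
  #9 pop 2: in=[-1,4] → [0,3] (no change)
  #10 pop 4: in=[-1,4] → [-1,4] (was [0,3]); enqueue [3]
  #11 pop 1: in=[-1,4] → [-6,6] (was [-6,5]); enqueue []
  #12 pop 3: in=[-1,4] → [-1,4] (no change)

Fixpoint:
  val[0] = [-1,4]
  val[1] = [-6,6]
  val[2] = [0,3]
  val[3] = [-1,4]
  val[4] = [-1,4]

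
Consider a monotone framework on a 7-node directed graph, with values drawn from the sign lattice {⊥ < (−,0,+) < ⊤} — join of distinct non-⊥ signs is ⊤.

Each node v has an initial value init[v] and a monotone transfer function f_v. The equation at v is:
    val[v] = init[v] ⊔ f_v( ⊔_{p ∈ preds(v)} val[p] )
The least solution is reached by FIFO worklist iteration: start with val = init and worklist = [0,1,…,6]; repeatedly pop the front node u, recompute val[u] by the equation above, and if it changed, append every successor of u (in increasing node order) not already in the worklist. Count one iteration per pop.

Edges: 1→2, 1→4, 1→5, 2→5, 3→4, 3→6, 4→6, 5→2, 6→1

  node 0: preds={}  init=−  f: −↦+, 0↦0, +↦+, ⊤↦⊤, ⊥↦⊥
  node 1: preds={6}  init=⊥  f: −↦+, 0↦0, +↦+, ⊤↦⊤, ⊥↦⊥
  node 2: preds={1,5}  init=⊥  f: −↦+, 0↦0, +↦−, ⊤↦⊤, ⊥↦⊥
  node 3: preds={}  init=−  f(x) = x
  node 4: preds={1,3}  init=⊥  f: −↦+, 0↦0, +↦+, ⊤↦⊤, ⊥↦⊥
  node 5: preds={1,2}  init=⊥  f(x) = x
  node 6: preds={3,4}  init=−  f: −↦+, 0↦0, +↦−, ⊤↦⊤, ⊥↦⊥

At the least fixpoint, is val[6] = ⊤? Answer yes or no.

Trace (12 dequeues):
  [1] u=0 | in ⊥ | out − | ==
  [2] u=1 | in − | out + | prev ⊥ | push {}
  [3] u=2 | in + | out − | prev ⊥ | push {}
  [4] u=3 | in ⊥ | out − | ==
  [5] u=4 | in ⊤ | out ⊤ | prev ⊥ | push {}
  [6] u=5 | in ⊤ | out ⊤ | prev ⊥ | push {2}
  [7] u=6 | in ⊤ | out ⊤ | prev − | push {1}
  [8] u=2 | in ⊤ | out ⊤ | prev − | push {5}
  [9] u=1 | in ⊤ | out ⊤ | prev + | push {2,4}
  [10] u=5 | in ⊤ | out ⊤ | ==
  [11] u=2 | in ⊤ | out ⊤ | ==
  [12] u=4 | in ⊤ | out ⊤ | ==

Converged values:
  [0] −
  [1] ⊤
  [2] ⊤
  [3] −
  [4] ⊤
  [5] ⊤
  [6] ⊤

yes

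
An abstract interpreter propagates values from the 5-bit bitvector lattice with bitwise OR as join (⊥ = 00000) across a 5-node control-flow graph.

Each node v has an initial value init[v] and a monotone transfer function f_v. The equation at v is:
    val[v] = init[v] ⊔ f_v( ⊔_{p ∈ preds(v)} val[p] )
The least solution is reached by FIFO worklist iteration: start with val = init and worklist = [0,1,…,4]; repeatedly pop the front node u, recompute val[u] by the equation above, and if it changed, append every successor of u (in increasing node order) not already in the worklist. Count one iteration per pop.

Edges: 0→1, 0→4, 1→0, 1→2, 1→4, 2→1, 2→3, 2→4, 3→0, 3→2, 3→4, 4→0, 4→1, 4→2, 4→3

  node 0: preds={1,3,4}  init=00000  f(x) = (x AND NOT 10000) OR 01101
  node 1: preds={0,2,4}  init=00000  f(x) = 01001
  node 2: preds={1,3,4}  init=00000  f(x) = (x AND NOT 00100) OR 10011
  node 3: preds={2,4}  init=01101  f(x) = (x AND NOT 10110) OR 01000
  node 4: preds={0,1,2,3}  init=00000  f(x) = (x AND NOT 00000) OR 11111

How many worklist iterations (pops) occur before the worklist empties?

10

Trace (10 dequeues):
  [1] u=0 | in 01101 | out 01101 | prev 00000 | push {}
  [2] u=1 | in 01101 | out 01001 | prev 00000 | push {0}
  [3] u=2 | in 01101 | out 11011 | prev 00000 | push {1}
  [4] u=3 | in 11011 | out 01101 | ==
  [5] u=4 | in 11111 | out 11111 | prev 00000 | push {2,3}
  [6] u=0 | in 11111 | out 01111 | prev 01101 | push {4}
  [7] u=1 | in 11111 | out 01001 | ==
  [8] u=2 | in 11111 | out 11011 | ==
  [9] u=3 | in 11111 | out 01101 | ==
  [10] u=4 | in 11111 | out 11111 | ==

Converged values:
  [0] 01111
  [1] 01001
  [2] 11011
  [3] 01101
  [4] 11111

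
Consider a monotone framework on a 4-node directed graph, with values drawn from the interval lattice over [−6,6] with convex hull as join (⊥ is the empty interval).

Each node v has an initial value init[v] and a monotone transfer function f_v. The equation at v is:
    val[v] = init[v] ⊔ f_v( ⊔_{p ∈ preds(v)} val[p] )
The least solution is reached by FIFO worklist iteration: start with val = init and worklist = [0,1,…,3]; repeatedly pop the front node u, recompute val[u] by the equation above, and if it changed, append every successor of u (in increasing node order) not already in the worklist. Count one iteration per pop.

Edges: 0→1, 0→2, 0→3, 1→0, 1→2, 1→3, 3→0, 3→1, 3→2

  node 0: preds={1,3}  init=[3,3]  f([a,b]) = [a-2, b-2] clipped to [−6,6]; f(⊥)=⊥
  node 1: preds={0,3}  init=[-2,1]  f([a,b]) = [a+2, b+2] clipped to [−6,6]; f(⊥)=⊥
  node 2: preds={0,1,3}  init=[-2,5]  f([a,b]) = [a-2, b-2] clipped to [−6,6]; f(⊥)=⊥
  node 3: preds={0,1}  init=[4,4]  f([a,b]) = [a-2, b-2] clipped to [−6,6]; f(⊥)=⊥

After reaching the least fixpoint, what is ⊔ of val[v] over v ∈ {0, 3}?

Trace (9 dequeues):
  [1] u=0 | in [-2,4] | out [-4,3] | prev [3,3] | push {}
  [2] u=1 | in [-4,4] | out [-2,6] | prev [-2,1] | push {0}
  [3] u=2 | in [-4,6] | out [-6,5] | prev [-2,5] | push {}
  [4] u=3 | in [-4,6] | out [-6,4] | prev [4,4] | push {1,2}
  [5] u=0 | in [-6,6] | out [-6,4] | prev [-4,3] | push {3}
  [6] u=1 | in [-6,4] | out [-4,6] | prev [-2,6] | push {0}
  [7] u=2 | in [-6,6] | out [-6,5] | ==
  [8] u=3 | in [-6,6] | out [-6,4] | ==
  [9] u=0 | in [-6,6] | out [-6,4] | ==

Converged values:
  [0] [-6,4]
  [1] [-4,6]
  [2] [-6,5]
  [3] [-6,4]

[-6,4]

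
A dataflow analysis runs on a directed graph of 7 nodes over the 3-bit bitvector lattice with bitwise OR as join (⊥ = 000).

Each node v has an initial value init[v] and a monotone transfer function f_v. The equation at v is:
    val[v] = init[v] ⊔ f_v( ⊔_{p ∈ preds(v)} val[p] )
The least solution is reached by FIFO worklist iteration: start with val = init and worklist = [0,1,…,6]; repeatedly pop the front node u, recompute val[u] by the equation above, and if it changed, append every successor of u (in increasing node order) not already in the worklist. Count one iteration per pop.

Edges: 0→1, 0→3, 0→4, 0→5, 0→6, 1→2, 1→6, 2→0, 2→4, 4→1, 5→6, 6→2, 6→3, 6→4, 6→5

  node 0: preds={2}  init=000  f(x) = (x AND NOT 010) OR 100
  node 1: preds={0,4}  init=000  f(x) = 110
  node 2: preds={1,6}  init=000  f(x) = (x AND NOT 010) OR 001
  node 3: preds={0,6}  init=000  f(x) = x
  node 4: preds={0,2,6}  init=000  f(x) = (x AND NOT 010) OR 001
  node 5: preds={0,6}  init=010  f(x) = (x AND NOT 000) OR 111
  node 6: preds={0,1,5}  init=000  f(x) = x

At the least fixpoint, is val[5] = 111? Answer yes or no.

Iteration log — 14 steps:
  step 1. node 0  ⊔preds=000  new=100  old=000  +wl: 
  step 2. node 1  ⊔preds=100  new=110  old=000  +wl: 
  step 3. node 2  ⊔preds=110  new=101  old=000  +wl: 0
  step 4. node 3  ⊔preds=100  new=100  old=000  +wl: 
  step 5. node 4  ⊔preds=101  new=101  old=000  +wl: 1
  step 6. node 5  ⊔preds=100  new=111  old=010  +wl: 
  step 7. node 6  ⊔preds=111  new=111  old=000  +wl: 2,3,4,5
  step 8. node 0  ⊔preds=101  new=101  old=100  +wl: 6
  step 9. node 1  ⊔preds=101  new=110  stable
  step 10. node 2  ⊔preds=111  new=101  stable
  step 11. node 3  ⊔preds=111  new=111  old=100  +wl: 
  step 12. node 4  ⊔preds=111  new=101  stable
  step 13. node 5  ⊔preds=111  new=111  stable
  step 14. node 6  ⊔preds=111  new=111  stable

Least fixpoint reached:
  node 0: 101
  node 1: 110
  node 2: 101
  node 3: 111
  node 4: 101
  node 5: 111
  node 6: 111

yes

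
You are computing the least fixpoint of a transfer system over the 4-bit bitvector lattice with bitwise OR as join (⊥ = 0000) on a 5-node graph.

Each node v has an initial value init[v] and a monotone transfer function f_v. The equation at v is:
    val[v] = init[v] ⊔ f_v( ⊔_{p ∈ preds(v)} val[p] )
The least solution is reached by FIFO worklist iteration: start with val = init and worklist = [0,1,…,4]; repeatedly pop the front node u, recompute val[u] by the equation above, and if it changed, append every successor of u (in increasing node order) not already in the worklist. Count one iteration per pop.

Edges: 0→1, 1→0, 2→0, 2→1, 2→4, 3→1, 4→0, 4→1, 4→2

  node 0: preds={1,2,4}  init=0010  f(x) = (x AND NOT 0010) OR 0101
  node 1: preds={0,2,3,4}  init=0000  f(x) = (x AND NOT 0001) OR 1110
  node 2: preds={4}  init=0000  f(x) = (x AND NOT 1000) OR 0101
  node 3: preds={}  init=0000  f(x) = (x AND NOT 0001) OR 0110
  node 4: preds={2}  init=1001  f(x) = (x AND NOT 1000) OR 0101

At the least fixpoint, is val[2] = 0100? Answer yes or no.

no

Trace (8 dequeues):
  [1] u=0 | in 1001 | out 1111 | prev 0010 | push {}
  [2] u=1 | in 1111 | out 1110 | prev 0000 | push {0}
  [3] u=2 | in 1001 | out 0101 | prev 0000 | push {1}
  [4] u=3 | in 0000 | out 0110 | prev 0000 | push {}
  [5] u=4 | in 0101 | out 1101 | prev 1001 | push {2}
  [6] u=0 | in 1111 | out 1111 | ==
  [7] u=1 | in 1111 | out 1110 | ==
  [8] u=2 | in 1101 | out 0101 | ==

Converged values:
  [0] 1111
  [1] 1110
  [2] 0101
  [3] 0110
  [4] 1101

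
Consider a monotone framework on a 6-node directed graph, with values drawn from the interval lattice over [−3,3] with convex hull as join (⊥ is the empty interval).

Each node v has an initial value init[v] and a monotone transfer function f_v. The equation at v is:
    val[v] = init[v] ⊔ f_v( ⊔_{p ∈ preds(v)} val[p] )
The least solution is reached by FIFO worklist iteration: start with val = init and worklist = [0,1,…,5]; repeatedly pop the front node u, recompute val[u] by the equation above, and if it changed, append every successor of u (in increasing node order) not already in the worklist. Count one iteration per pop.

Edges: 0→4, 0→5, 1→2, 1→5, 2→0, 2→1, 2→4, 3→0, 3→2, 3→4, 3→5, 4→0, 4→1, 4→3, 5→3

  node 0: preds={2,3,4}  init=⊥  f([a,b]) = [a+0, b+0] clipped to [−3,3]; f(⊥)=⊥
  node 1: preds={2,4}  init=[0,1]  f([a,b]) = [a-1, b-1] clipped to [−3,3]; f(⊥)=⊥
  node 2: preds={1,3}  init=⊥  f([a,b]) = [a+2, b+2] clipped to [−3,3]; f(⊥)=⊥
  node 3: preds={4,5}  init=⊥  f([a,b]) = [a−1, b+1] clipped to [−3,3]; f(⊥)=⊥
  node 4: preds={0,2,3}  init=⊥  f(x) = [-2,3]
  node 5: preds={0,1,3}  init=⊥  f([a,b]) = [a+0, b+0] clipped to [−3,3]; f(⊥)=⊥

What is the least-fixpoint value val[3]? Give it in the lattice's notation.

Iteration log — 17 steps:
  step 1. node 0  ⊔preds=⊥  new=⊥  stable
  step 2. node 1  ⊔preds=⊥  new=[0,1]  stable
  step 3. node 2  ⊔preds=[0,1]  new=[2,3]  old=⊥  +wl: 0,1
  step 4. node 3  ⊔preds=⊥  new=⊥  stable
  step 5. node 4  ⊔preds=[2,3]  new=[-2,3]  old=⊥  +wl: 3
  step 6. node 5  ⊔preds=[0,1]  new=[0,1]  old=⊥  +wl: 
  step 7. node 0  ⊔preds=[-2,3]  new=[-2,3]  old=⊥  +wl: 4,5
  step 8. node 1  ⊔preds=[-2,3]  new=[-3,2]  old=[0,1]  +wl: 2
  step 9. node 3  ⊔preds=[-2,3]  new=[-3,3]  old=⊥  +wl: 0
  step 10. node 4  ⊔preds=[-3,3]  new=[-2,3]  stable
  step 11. node 5  ⊔preds=[-3,3]  new=[-3,3]  old=[0,1]  +wl: 3
  step 12. node 2  ⊔preds=[-3,3]  new=[-1,3]  old=[2,3]  +wl: 1,4
  step 13. node 0  ⊔preds=[-3,3]  new=[-3,3]  old=[-2,3]  +wl: 5
  step 14. node 3  ⊔preds=[-3,3]  new=[-3,3]  stable
  step 15. node 1  ⊔preds=[-2,3]  new=[-3,2]  stable
  step 16. node 4  ⊔preds=[-3,3]  new=[-2,3]  stable
  step 17. node 5  ⊔preds=[-3,3]  new=[-3,3]  stable

Least fixpoint reached:
  node 0: [-3,3]
  node 1: [-3,2]
  node 2: [-1,3]
  node 3: [-3,3]
  node 4: [-2,3]
  node 5: [-3,3]

[-3,3]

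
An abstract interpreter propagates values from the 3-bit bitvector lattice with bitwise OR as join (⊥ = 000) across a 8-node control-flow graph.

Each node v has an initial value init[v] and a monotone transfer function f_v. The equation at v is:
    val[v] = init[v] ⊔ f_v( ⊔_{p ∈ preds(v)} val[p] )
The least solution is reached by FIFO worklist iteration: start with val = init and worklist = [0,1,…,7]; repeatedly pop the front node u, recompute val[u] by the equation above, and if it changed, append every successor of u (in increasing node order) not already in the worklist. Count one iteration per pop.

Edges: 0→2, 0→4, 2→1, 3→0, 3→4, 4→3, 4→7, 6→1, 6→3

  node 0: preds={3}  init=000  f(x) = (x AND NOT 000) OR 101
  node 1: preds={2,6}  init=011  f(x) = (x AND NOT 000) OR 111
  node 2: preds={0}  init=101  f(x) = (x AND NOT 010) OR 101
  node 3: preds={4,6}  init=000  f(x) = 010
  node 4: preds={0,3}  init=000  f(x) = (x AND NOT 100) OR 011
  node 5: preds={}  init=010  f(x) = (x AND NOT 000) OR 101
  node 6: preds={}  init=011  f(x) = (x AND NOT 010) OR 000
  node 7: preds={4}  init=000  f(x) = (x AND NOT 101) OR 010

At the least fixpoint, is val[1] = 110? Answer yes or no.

Trace (12 dequeues):
  [1] u=0 | in 000 | out 101 | prev 000 | push {}
  [2] u=1 | in 111 | out 111 | prev 011 | push {}
  [3] u=2 | in 101 | out 101 | ==
  [4] u=3 | in 011 | out 010 | prev 000 | push {0}
  [5] u=4 | in 111 | out 011 | prev 000 | push {3}
  [6] u=5 | in 000 | out 111 | prev 010 | push {}
  [7] u=6 | in 000 | out 011 | ==
  [8] u=7 | in 011 | out 010 | prev 000 | push {}
  [9] u=0 | in 010 | out 111 | prev 101 | push {2,4}
  [10] u=3 | in 011 | out 010 | ==
  [11] u=2 | in 111 | out 101 | ==
  [12] u=4 | in 111 | out 011 | ==

Converged values:
  [0] 111
  [1] 111
  [2] 101
  [3] 010
  [4] 011
  [5] 111
  [6] 011
  [7] 010

no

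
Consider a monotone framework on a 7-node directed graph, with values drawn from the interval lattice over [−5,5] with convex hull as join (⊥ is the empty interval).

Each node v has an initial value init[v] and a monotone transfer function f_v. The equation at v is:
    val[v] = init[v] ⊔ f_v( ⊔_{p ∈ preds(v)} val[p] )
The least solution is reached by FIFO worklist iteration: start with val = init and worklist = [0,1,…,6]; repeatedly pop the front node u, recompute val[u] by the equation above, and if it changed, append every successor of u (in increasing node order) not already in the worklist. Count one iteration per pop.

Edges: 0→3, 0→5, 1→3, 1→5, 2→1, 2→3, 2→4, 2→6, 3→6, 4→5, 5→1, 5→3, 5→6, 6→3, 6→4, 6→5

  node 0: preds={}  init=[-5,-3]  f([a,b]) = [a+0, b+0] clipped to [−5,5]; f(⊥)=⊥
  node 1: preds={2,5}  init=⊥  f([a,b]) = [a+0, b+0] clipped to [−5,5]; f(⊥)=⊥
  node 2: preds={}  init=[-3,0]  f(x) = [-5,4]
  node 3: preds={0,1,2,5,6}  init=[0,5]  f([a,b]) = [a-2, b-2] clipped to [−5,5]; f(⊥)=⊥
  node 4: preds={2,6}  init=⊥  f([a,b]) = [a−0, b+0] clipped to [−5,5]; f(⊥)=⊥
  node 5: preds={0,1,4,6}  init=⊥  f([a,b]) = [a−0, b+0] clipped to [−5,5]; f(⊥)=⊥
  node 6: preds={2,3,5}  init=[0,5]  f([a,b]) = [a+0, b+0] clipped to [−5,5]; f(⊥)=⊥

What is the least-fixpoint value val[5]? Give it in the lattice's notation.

Worklist (11 pops):
  #1 pop 0: in=⊥ → [-5,-3] (no change)
  #2 pop 1: in=[-3,0] → [-3,0] (was ⊥); enqueue []
  #3 pop 2: in=⊥ → [-5,4] (was [-3,0]); enqueue [1]
  #4 pop 3: in=[-5,5] → [-5,5] (was [0,5]); enqueue []
  #5 pop 4: in=[-5,5] → [-5,5] (was ⊥); enqueue []
  #6 pop 5: in=[-5,5] → [-5,5] (was ⊥); enqueue [3]
  #7 pop 6: in=[-5,5] → [-5,5] (was [0,5]); enqueue [4,5]
  #8 pop 1: in=[-5,5] → [-5,5] (was [-3,0]); enqueue []
  #9 pop 3: in=[-5,5] → [-5,5] (no change)
  #10 pop 4: in=[-5,5] → [-5,5] (no change)
  #11 pop 5: in=[-5,5] → [-5,5] (no change)

Fixpoint:
  val[0] = [-5,-3]
  val[1] = [-5,5]
  val[2] = [-5,4]
  val[3] = [-5,5]
  val[4] = [-5,5]
  val[5] = [-5,5]
  val[6] = [-5,5]

[-5,5]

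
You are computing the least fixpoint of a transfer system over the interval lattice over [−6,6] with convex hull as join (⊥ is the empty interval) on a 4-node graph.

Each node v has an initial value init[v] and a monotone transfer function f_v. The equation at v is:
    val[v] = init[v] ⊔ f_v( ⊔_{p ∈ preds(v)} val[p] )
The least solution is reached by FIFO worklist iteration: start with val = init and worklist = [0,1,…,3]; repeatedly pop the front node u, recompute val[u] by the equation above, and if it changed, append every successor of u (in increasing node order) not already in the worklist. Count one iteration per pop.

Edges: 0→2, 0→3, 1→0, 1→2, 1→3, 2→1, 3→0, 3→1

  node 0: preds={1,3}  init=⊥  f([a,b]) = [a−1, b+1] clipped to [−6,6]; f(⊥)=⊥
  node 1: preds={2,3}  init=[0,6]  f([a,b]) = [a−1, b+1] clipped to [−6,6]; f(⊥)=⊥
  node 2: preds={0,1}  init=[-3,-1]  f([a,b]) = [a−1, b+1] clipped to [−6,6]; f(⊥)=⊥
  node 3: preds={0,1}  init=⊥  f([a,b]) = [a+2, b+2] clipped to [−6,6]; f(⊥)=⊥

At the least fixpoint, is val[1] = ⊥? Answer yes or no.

Iteration log — 12 steps:
  step 1. node 0  ⊔preds=[0,6]  new=[-1,6]  old=⊥  +wl: 
  step 2. node 1  ⊔preds=[-3,-1]  new=[-4,6]  old=[0,6]  +wl: 0
  step 3. node 2  ⊔preds=[-4,6]  new=[-5,6]  old=[-3,-1]  +wl: 1
  step 4. node 3  ⊔preds=[-4,6]  new=[-2,6]  old=⊥  +wl: 
  step 5. node 0  ⊔preds=[-4,6]  new=[-5,6]  old=[-1,6]  +wl: 2,3
  step 6. node 1  ⊔preds=[-5,6]  new=[-6,6]  old=[-4,6]  +wl: 0
  step 7. node 2  ⊔preds=[-6,6]  new=[-6,6]  old=[-5,6]  +wl: 1
  step 8. node 3  ⊔preds=[-6,6]  new=[-4,6]  old=[-2,6]  +wl: 
  step 9. node 0  ⊔preds=[-6,6]  new=[-6,6]  old=[-5,6]  +wl: 2,3
  step 10. node 1  ⊔preds=[-6,6]  new=[-6,6]  stable
  step 11. node 2  ⊔preds=[-6,6]  new=[-6,6]  stable
  step 12. node 3  ⊔preds=[-6,6]  new=[-4,6]  stable

Least fixpoint reached:
  node 0: [-6,6]
  node 1: [-6,6]
  node 2: [-6,6]
  node 3: [-4,6]

no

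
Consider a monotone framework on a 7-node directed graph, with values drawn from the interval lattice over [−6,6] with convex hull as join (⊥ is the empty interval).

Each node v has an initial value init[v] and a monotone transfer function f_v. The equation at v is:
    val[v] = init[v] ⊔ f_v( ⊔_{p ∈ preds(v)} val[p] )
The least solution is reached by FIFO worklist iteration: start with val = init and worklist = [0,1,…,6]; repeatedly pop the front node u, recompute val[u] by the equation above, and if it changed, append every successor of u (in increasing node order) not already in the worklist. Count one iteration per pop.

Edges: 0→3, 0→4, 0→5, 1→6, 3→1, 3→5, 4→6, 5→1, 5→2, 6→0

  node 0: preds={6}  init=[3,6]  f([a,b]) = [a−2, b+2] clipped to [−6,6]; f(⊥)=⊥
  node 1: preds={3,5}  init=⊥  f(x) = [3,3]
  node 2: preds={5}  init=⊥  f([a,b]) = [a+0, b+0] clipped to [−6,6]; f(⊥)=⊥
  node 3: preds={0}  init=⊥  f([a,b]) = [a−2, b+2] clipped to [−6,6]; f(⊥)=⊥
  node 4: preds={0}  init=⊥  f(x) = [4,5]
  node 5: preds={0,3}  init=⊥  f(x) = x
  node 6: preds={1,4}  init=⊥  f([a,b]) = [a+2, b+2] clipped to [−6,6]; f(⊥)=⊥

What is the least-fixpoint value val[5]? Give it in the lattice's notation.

[1,6]

Trace (10 dequeues):
  [1] u=0 | in ⊥ | out [3,6] | ==
  [2] u=1 | in ⊥ | out [3,3] | prev ⊥ | push {}
  [3] u=2 | in ⊥ | out ⊥ | ==
  [4] u=3 | in [3,6] | out [1,6] | prev ⊥ | push {1}
  [5] u=4 | in [3,6] | out [4,5] | prev ⊥ | push {}
  [6] u=5 | in [1,6] | out [1,6] | prev ⊥ | push {2}
  [7] u=6 | in [3,5] | out [5,6] | prev ⊥ | push {0}
  [8] u=1 | in [1,6] | out [3,3] | ==
  [9] u=2 | in [1,6] | out [1,6] | prev ⊥ | push {}
  [10] u=0 | in [5,6] | out [3,6] | ==

Converged values:
  [0] [3,6]
  [1] [3,3]
  [2] [1,6]
  [3] [1,6]
  [4] [4,5]
  [5] [1,6]
  [6] [5,6]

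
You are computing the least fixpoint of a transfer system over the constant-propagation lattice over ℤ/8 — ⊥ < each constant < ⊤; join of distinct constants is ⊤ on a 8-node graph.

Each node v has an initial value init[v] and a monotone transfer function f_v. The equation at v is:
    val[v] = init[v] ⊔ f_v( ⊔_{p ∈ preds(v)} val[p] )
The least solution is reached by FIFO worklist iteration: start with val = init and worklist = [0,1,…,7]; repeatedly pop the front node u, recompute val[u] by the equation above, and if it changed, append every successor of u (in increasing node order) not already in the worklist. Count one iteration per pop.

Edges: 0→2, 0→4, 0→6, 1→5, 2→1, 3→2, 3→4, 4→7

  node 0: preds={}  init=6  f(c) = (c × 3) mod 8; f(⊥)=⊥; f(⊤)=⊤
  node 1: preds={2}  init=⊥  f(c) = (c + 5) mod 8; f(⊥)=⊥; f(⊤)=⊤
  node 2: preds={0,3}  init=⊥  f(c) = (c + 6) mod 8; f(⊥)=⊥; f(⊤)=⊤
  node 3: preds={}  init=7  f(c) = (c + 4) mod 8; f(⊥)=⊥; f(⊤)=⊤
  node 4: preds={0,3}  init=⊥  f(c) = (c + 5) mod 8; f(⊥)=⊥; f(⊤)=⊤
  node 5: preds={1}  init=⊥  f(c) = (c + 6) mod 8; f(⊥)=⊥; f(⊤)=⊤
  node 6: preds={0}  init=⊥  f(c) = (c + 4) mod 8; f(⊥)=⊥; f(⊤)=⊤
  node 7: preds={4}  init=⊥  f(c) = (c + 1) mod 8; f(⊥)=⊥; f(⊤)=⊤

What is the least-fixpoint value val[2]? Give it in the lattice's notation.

⊤

Worklist (10 pops):
  #1 pop 0: in=⊥ → 6 (no change)
  #2 pop 1: in=⊥ → ⊥ (no change)
  #3 pop 2: in=⊤ → ⊤ (was ⊥); enqueue [1]
  #4 pop 3: in=⊥ → 7 (no change)
  #5 pop 4: in=⊤ → ⊤ (was ⊥); enqueue []
  #6 pop 5: in=⊥ → ⊥ (no change)
  #7 pop 6: in=6 → 2 (was ⊥); enqueue []
  #8 pop 7: in=⊤ → ⊤ (was ⊥); enqueue []
  #9 pop 1: in=⊤ → ⊤ (was ⊥); enqueue [5]
  #10 pop 5: in=⊤ → ⊤ (was ⊥); enqueue []

Fixpoint:
  val[0] = 6
  val[1] = ⊤
  val[2] = ⊤
  val[3] = 7
  val[4] = ⊤
  val[5] = ⊤
  val[6] = 2
  val[7] = ⊤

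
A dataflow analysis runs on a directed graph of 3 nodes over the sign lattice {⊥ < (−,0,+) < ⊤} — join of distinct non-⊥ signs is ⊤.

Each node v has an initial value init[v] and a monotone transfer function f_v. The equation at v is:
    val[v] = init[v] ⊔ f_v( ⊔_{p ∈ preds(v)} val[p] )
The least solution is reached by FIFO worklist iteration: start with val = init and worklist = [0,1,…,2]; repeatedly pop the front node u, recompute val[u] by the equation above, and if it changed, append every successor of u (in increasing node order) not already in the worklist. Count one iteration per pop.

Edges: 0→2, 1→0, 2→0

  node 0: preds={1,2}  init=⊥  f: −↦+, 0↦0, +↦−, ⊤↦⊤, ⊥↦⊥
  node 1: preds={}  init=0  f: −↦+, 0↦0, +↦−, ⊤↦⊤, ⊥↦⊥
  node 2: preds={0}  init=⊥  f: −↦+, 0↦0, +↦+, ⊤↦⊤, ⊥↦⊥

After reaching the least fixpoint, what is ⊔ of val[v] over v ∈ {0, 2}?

0

Trace (4 dequeues):
  [1] u=0 | in 0 | out 0 | prev ⊥ | push {}
  [2] u=1 | in ⊥ | out 0 | ==
  [3] u=2 | in 0 | out 0 | prev ⊥ | push {0}
  [4] u=0 | in 0 | out 0 | ==

Converged values:
  [0] 0
  [1] 0
  [2] 0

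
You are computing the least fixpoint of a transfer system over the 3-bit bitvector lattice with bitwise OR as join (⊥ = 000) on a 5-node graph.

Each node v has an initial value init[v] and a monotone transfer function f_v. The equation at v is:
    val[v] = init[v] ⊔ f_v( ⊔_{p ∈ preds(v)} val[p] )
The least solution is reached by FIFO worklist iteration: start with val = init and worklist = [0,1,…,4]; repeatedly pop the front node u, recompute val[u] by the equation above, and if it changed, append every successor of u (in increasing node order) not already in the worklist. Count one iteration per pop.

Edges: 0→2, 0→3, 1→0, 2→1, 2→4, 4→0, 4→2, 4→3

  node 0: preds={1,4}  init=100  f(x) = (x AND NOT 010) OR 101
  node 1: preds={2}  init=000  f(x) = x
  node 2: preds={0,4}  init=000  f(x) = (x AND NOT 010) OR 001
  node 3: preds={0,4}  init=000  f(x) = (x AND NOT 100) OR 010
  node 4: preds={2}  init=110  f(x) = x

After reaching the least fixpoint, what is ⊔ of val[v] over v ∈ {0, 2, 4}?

111

Iteration log — 9 steps:
  step 1. node 0  ⊔preds=110  new=101  old=100  +wl: 
  step 2. node 1  ⊔preds=000  new=000  stable
  step 3. node 2  ⊔preds=111  new=101  old=000  +wl: 1
  step 4. node 3  ⊔preds=111  new=011  old=000  +wl: 
  step 5. node 4  ⊔preds=101  new=111  old=110  +wl: 0,2,3
  step 6. node 1  ⊔preds=101  new=101  old=000  +wl: 
  step 7. node 0  ⊔preds=111  new=101  stable
  step 8. node 2  ⊔preds=111  new=101  stable
  step 9. node 3  ⊔preds=111  new=011  stable

Least fixpoint reached:
  node 0: 101
  node 1: 101
  node 2: 101
  node 3: 011
  node 4: 111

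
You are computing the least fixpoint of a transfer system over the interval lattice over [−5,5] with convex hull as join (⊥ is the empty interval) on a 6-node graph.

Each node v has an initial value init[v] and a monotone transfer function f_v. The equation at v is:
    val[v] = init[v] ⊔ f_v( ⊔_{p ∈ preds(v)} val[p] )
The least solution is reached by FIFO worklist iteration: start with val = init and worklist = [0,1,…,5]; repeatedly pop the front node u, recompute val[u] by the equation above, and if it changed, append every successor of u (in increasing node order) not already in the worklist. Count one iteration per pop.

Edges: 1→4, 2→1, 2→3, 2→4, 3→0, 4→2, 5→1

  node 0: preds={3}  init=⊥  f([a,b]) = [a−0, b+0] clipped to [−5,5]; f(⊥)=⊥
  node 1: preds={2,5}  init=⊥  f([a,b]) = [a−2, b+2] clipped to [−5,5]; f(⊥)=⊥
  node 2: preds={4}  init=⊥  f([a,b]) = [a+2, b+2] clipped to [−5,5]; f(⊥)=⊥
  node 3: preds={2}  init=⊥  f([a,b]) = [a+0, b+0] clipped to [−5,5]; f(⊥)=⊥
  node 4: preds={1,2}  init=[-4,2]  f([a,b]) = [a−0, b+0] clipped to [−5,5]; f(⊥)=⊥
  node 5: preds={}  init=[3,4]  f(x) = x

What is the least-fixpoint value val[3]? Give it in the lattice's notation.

[-2,5]

Trace (13 dequeues):
  [1] u=0 | in ⊥ | out ⊥ | ==
  [2] u=1 | in [3,4] | out [1,5] | prev ⊥ | push {}
  [3] u=2 | in [-4,2] | out [-2,4] | prev ⊥ | push {1}
  [4] u=3 | in [-2,4] | out [-2,4] | prev ⊥ | push {0}
  [5] u=4 | in [-2,5] | out [-4,5] | prev [-4,2] | push {2}
  [6] u=5 | in ⊥ | out [3,4] | ==
  [7] u=1 | in [-2,4] | out [-4,5] | prev [1,5] | push {4}
  [8] u=0 | in [-2,4] | out [-2,4] | prev ⊥ | push {}
  [9] u=2 | in [-4,5] | out [-2,5] | prev [-2,4] | push {1,3}
  [10] u=4 | in [-4,5] | out [-4,5] | ==
  [11] u=1 | in [-2,5] | out [-4,5] | ==
  [12] u=3 | in [-2,5] | out [-2,5] | prev [-2,4] | push {0}
  [13] u=0 | in [-2,5] | out [-2,5] | prev [-2,4] | push {}

Converged values:
  [0] [-2,5]
  [1] [-4,5]
  [2] [-2,5]
  [3] [-2,5]
  [4] [-4,5]
  [5] [3,4]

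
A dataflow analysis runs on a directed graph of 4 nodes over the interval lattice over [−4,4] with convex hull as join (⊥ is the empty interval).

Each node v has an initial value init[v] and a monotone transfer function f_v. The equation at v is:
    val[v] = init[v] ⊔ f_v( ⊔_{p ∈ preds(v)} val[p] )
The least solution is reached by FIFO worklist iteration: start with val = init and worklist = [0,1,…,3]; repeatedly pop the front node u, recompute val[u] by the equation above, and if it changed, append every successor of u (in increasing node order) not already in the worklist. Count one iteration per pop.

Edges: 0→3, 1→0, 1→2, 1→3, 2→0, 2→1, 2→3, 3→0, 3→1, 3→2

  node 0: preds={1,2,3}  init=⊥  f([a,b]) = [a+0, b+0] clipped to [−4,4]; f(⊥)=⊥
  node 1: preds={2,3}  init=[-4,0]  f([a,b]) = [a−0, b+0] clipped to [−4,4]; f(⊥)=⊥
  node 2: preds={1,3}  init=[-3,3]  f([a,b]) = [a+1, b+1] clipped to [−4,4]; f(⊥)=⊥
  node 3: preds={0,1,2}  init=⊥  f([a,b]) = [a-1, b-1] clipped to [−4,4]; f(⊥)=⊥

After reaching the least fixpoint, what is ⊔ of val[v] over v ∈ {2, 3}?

Iteration log — 9 steps:
  step 1. node 0  ⊔preds=[-4,3]  new=[-4,3]  old=⊥  +wl: 
  step 2. node 1  ⊔preds=[-3,3]  new=[-4,3]  old=[-4,0]  +wl: 0
  step 3. node 2  ⊔preds=[-4,3]  new=[-3,4]  old=[-3,3]  +wl: 1
  step 4. node 3  ⊔preds=[-4,4]  new=[-4,3]  old=⊥  +wl: 2
  step 5. node 0  ⊔preds=[-4,4]  new=[-4,4]  old=[-4,3]  +wl: 3
  step 6. node 1  ⊔preds=[-4,4]  new=[-4,4]  old=[-4,3]  +wl: 0
  step 7. node 2  ⊔preds=[-4,4]  new=[-3,4]  stable
  step 8. node 3  ⊔preds=[-4,4]  new=[-4,3]  stable
  step 9. node 0  ⊔preds=[-4,4]  new=[-4,4]  stable

Least fixpoint reached:
  node 0: [-4,4]
  node 1: [-4,4]
  node 2: [-3,4]
  node 3: [-4,3]

[-4,4]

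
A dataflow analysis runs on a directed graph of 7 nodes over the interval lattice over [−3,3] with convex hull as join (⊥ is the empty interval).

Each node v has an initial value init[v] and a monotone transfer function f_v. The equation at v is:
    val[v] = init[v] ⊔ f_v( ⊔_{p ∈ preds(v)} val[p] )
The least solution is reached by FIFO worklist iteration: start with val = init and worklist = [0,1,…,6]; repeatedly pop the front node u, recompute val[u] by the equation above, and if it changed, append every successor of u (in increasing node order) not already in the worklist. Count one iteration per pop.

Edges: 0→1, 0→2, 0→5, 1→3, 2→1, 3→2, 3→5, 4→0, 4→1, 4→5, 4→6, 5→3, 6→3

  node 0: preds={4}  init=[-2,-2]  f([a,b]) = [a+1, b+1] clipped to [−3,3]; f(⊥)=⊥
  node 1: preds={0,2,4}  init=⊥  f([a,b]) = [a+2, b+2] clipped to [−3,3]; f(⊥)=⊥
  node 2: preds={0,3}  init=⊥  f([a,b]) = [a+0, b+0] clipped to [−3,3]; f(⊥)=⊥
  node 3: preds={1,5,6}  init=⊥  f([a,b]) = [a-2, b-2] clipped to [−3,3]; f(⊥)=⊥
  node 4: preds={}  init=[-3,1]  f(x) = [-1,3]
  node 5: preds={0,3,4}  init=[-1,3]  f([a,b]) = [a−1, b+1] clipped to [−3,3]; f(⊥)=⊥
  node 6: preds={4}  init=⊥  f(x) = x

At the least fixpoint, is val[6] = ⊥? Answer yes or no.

no

Worklist (15 pops):
  #1 pop 0: in=[-3,1] → [-2,2] (was [-2,-2]); enqueue []
  #2 pop 1: in=[-3,2] → [-1,3] (was ⊥); enqueue []
  #3 pop 2: in=[-2,2] → [-2,2] (was ⊥); enqueue [1]
  #4 pop 3: in=[-1,3] → [-3,1] (was ⊥); enqueue [2]
  #5 pop 4: in=⊥ → [-3,3] (was [-3,1]); enqueue [0]
  #6 pop 5: in=[-3,3] → [-3,3] (was [-1,3]); enqueue [3]
  #7 pop 6: in=[-3,3] → [-3,3] (was ⊥); enqueue []
  #8 pop 1: in=[-3,3] → [-1,3] (no change)
  #9 pop 2: in=[-3,2] → [-3,2] (was [-2,2]); enqueue [1]
  #10 pop 0: in=[-3,3] → [-2,3] (was [-2,2]); enqueue [2,5]
  #11 pop 3: in=[-3,3] → [-3,1] (no change)
  #12 pop 1: in=[-3,3] → [-1,3] (no change)
  #13 pop 2: in=[-3,3] → [-3,3] (was [-3,2]); enqueue [1]
  #14 pop 5: in=[-3,3] → [-3,3] (no change)
  #15 pop 1: in=[-3,3] → [-1,3] (no change)

Fixpoint:
  val[0] = [-2,3]
  val[1] = [-1,3]
  val[2] = [-3,3]
  val[3] = [-3,1]
  val[4] = [-3,3]
  val[5] = [-3,3]
  val[6] = [-3,3]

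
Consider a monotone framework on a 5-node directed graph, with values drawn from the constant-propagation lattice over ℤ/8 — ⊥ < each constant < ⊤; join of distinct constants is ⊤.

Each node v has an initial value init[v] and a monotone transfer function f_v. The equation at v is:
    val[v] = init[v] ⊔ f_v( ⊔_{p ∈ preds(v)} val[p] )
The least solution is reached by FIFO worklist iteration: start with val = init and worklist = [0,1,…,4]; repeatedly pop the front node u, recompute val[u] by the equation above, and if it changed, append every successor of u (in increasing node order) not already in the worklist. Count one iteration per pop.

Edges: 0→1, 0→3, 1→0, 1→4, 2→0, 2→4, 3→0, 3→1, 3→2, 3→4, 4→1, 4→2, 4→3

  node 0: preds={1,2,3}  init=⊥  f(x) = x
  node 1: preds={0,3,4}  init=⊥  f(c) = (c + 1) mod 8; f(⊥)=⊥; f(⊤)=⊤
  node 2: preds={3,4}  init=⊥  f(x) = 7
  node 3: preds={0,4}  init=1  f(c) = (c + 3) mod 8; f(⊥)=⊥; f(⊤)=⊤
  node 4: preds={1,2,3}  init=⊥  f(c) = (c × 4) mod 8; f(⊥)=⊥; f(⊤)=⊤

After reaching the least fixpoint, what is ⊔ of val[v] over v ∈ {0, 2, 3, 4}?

⊤

Iteration log — 11 steps:
  step 1. node 0  ⊔preds=1  new=1  old=⊥  +wl: 
  step 2. node 1  ⊔preds=1  new=2  old=⊥  +wl: 0
  step 3. node 2  ⊔preds=1  new=7  old=⊥  +wl: 
  step 4. node 3  ⊔preds=1  new=⊤  old=1  +wl: 1,2
  step 5. node 4  ⊔preds=⊤  new=⊤  old=⊥  +wl: 3
  step 6. node 0  ⊔preds=⊤  new=⊤  old=1  +wl: 
  step 7. node 1  ⊔preds=⊤  new=⊤  old=2  +wl: 0,4
  step 8. node 2  ⊔preds=⊤  new=7  stable
  step 9. node 3  ⊔preds=⊤  new=⊤  stable
  step 10. node 0  ⊔preds=⊤  new=⊤  stable
  step 11. node 4  ⊔preds=⊤  new=⊤  stable

Least fixpoint reached:
  node 0: ⊤
  node 1: ⊤
  node 2: 7
  node 3: ⊤
  node 4: ⊤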